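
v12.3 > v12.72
False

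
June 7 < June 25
True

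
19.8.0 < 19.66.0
True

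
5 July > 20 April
True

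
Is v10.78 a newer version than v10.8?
Yes. Version numbers are compared segment by segment as integers, not as decimals: minor version 78 > 8, so v10.78 > v10.8 (even though the decimal 10.78 < 10.8).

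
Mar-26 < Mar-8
False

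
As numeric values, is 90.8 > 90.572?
True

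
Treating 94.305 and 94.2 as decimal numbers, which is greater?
94.305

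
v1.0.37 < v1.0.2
False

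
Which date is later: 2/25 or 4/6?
4/6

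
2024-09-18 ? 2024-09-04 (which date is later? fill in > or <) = >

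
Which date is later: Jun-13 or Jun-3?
Jun-13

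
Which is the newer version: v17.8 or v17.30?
v17.30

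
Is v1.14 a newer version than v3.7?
No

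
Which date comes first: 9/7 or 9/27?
9/7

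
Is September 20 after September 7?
Yes. Day 20 comes after day 7 in September — this is a date comparison, not a decimal one (the decimal 9.20 would be smaller than 9.7).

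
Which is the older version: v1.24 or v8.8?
v1.24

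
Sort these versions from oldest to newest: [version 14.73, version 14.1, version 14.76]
[version 14.1, version 14.73, version 14.76]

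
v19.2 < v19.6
True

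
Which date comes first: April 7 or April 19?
April 7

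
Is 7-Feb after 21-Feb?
No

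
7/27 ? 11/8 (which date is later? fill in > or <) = <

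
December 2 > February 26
True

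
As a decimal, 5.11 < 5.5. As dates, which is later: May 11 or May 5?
May 11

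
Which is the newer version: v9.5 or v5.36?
v9.5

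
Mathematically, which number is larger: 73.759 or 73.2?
73.759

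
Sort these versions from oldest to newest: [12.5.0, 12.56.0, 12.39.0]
[12.5.0, 12.39.0, 12.56.0]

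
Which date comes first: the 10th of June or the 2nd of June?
the 2nd of June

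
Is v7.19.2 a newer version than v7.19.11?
No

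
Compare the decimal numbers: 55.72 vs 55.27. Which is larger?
55.72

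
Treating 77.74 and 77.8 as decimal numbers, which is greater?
77.8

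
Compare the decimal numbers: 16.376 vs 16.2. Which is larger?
16.376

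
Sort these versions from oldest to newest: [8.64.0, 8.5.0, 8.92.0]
[8.5.0, 8.64.0, 8.92.0]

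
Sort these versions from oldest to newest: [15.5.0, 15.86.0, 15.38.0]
[15.5.0, 15.38.0, 15.86.0]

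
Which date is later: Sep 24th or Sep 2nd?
Sep 24th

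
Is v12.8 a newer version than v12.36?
No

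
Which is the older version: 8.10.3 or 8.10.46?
8.10.3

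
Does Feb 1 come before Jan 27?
No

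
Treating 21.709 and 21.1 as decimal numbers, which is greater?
21.709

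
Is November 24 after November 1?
Yes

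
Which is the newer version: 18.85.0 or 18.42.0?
18.85.0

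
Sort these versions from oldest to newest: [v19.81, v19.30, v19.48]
[v19.30, v19.48, v19.81]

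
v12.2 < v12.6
True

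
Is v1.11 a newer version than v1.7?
Yes. Version numbers are compared segment by segment as integers, not as decimals: minor version 11 > 7, so v1.11 > v1.7 (even though the decimal 1.11 < 1.7).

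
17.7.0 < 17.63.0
True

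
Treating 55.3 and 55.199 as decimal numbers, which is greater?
55.3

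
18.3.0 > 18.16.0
False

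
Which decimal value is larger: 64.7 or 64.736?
64.736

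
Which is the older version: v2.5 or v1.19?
v1.19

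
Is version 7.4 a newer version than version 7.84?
No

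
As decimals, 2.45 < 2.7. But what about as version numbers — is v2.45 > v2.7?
True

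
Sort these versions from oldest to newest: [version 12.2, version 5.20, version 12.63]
[version 5.20, version 12.2, version 12.63]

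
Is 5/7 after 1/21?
Yes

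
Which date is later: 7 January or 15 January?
15 January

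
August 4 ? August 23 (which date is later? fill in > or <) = <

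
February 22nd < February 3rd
False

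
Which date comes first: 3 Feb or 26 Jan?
26 Jan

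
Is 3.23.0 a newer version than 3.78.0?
No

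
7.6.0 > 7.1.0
True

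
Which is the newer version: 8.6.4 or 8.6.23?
8.6.23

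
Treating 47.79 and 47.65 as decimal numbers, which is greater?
47.79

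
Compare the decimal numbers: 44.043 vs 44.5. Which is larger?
44.5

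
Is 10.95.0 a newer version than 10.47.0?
Yes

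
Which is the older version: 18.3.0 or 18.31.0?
18.3.0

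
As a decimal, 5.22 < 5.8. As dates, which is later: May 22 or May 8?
May 22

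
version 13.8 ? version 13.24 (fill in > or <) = <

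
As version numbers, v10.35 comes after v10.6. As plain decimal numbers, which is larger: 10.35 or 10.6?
10.6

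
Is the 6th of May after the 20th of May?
No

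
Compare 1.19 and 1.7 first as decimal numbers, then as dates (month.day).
As decimals: 1.19 < 1.7. As dates: 1/19 is later than 1/7 (day 19 > day 7).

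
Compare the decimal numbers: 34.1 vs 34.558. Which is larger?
34.558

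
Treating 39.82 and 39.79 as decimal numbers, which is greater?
39.82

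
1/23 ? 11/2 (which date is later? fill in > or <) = <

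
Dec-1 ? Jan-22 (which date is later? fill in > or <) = >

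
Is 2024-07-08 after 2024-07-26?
No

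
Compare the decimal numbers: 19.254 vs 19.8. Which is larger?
19.8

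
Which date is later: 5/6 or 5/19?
5/19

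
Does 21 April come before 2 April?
No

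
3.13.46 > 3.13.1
True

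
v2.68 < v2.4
False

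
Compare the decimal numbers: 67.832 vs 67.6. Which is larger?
67.832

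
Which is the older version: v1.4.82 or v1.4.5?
v1.4.5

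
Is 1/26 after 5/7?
No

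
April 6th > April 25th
False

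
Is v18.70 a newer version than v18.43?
Yes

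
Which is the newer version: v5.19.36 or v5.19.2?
v5.19.36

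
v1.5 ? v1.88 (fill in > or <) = <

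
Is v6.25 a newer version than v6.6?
Yes. Version numbers are compared segment by segment as integers, not as decimals: minor version 25 > 6, so v6.25 > v6.6 (even though the decimal 6.25 < 6.6).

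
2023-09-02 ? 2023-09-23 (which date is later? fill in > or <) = <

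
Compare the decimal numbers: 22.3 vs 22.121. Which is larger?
22.3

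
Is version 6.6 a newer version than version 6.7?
No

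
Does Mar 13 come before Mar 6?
No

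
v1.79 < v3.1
True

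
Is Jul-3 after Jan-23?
Yes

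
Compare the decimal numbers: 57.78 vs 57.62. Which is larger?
57.78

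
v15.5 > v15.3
True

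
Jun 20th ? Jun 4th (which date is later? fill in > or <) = >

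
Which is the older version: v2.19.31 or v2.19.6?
v2.19.6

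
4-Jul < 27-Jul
True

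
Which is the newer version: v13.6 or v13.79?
v13.79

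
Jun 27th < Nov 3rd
True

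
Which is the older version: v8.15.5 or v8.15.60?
v8.15.5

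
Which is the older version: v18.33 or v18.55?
v18.33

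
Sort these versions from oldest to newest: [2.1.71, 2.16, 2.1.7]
[2.1.7, 2.1.71, 2.16]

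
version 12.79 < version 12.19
False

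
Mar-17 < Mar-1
False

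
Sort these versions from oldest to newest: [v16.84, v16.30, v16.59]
[v16.30, v16.59, v16.84]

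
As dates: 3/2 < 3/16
True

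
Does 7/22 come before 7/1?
No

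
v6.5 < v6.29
True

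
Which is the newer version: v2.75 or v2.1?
v2.75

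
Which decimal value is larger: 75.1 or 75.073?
75.1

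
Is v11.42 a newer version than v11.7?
Yes. Version numbers are compared segment by segment as integers, not as decimals: minor version 42 > 7, so v11.42 > v11.7 (even though the decimal 11.42 < 11.7).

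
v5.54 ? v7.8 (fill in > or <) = <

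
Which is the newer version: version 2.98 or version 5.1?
version 5.1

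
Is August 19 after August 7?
Yes. Day 19 comes after day 7 in August — this is a date comparison, not a decimal one (the decimal 8.19 would be smaller than 8.7).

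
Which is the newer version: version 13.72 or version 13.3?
version 13.72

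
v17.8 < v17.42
True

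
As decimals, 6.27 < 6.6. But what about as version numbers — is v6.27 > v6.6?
True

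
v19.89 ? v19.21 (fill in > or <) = >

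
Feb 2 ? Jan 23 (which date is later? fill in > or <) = >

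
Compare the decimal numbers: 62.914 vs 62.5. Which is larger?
62.914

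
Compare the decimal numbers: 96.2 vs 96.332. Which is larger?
96.332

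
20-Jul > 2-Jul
True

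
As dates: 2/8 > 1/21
True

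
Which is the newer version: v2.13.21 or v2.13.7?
v2.13.21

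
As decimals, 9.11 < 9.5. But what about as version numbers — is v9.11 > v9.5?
True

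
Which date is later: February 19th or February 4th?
February 19th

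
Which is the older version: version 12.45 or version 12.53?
version 12.45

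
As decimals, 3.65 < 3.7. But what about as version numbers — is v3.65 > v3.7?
True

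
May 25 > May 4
True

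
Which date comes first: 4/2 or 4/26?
4/2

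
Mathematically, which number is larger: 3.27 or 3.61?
3.61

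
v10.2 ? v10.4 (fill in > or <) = <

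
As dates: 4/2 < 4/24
True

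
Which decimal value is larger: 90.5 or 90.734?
90.734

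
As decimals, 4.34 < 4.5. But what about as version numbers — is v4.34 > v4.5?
True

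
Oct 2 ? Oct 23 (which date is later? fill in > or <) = <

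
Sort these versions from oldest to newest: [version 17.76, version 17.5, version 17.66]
[version 17.5, version 17.66, version 17.76]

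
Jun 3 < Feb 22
False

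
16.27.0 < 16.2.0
False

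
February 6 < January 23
False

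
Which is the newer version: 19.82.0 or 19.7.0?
19.82.0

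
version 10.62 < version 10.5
False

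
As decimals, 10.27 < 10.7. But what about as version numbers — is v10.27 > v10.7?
True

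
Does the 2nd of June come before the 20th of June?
Yes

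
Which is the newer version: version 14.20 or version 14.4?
version 14.20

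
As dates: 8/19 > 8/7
True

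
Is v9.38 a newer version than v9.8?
Yes. Version numbers are compared segment by segment as integers, not as decimals: minor version 38 > 8, so v9.38 > v9.8 (even though the decimal 9.38 < 9.8).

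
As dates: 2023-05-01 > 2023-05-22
False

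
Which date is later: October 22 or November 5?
November 5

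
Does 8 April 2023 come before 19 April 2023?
Yes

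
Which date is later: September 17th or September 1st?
September 17th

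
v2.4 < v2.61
True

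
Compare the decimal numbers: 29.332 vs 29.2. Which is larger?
29.332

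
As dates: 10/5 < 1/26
False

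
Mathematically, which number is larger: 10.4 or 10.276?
10.4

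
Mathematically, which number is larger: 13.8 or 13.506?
13.8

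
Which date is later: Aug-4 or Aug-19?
Aug-19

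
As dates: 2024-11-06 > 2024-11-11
False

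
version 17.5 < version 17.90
True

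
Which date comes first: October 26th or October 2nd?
October 2nd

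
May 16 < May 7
False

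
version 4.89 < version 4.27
False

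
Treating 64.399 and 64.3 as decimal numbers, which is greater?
64.399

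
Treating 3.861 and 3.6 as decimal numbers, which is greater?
3.861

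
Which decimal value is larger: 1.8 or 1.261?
1.8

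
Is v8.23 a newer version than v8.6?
Yes. Version numbers are compared segment by segment as integers, not as decimals: minor version 23 > 6, so v8.23 > v8.6 (even though the decimal 8.23 < 8.6).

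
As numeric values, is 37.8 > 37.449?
True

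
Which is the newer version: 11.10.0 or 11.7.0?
11.10.0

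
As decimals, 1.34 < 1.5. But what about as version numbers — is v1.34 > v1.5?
True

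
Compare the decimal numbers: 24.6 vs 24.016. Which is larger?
24.6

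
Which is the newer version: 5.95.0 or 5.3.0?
5.95.0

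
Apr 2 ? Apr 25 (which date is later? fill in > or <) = <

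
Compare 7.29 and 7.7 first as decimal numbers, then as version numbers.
As decimals: 7.29 < 7.7. As versions: v7.29 > v7.7 (minor version 29 > 7).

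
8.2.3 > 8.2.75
False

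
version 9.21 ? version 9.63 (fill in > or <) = <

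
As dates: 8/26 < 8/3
False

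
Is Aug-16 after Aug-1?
Yes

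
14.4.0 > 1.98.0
True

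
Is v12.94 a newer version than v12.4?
Yes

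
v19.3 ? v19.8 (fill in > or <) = <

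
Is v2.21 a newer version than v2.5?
Yes. Version numbers are compared segment by segment as integers, not as decimals: minor version 21 > 5, so v2.21 > v2.5 (even though the decimal 2.21 < 2.5).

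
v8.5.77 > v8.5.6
True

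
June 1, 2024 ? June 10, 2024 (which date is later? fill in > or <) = <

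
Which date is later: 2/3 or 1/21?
2/3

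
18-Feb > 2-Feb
True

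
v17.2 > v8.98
True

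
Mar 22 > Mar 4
True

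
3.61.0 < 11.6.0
True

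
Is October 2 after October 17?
No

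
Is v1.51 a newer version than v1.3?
Yes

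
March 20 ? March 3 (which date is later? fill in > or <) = >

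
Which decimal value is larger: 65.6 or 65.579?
65.6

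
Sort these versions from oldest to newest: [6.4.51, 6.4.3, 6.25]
[6.4.3, 6.4.51, 6.25]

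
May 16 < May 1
False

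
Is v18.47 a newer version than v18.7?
Yes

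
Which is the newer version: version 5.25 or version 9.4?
version 9.4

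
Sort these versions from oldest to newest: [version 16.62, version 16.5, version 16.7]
[version 16.5, version 16.7, version 16.62]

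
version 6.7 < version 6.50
True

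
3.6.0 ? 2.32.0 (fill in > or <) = >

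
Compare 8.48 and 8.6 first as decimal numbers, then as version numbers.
As decimals: 8.48 < 8.6. As versions: v8.48 > v8.6 (minor version 48 > 6).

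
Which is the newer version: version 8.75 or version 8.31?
version 8.75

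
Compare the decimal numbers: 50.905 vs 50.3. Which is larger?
50.905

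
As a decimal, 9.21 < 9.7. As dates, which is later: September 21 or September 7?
September 21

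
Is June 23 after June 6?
Yes. Day 23 comes after day 6 in June — this is a date comparison, not a decimal one (the decimal 6.23 would be smaller than 6.6).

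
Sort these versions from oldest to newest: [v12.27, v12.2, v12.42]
[v12.2, v12.27, v12.42]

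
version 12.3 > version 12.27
False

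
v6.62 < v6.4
False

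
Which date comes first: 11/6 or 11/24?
11/6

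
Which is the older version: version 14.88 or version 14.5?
version 14.5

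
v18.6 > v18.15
False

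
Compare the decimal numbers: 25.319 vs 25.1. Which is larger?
25.319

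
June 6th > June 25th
False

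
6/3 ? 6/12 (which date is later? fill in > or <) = <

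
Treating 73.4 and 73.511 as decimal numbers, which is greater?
73.511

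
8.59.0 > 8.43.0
True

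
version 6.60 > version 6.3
True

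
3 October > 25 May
True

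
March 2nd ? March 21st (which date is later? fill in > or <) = <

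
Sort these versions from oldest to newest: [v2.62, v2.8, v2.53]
[v2.8, v2.53, v2.62]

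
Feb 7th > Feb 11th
False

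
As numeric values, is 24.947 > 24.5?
True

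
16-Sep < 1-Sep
False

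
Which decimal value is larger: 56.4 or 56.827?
56.827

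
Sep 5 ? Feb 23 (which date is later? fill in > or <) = >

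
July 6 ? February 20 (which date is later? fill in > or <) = >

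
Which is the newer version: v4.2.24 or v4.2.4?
v4.2.24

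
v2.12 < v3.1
True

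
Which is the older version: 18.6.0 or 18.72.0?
18.6.0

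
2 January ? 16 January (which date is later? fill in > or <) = <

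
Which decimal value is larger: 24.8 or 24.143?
24.8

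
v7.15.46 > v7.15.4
True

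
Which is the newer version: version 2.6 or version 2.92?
version 2.92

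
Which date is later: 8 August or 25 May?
8 August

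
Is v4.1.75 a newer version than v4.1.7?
Yes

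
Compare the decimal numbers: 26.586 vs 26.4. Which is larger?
26.586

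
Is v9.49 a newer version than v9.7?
Yes. Version numbers are compared segment by segment as integers, not as decimals: minor version 49 > 7, so v9.49 > v9.7 (even though the decimal 9.49 < 9.7).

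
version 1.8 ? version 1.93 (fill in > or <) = <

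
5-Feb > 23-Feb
False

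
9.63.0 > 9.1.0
True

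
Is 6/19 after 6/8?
Yes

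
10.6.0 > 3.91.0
True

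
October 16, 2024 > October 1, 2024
True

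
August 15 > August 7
True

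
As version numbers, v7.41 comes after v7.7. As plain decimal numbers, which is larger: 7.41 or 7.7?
7.7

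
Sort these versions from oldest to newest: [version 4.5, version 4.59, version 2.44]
[version 2.44, version 4.5, version 4.59]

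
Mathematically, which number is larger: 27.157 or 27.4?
27.4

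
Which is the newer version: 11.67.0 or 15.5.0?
15.5.0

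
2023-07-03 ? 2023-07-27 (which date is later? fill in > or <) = <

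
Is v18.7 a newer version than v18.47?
No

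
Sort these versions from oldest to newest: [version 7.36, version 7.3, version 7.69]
[version 7.3, version 7.36, version 7.69]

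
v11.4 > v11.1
True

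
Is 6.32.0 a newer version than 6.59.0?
No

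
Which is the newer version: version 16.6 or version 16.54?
version 16.54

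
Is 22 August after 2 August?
Yes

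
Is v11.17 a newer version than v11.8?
Yes. Version numbers are compared segment by segment as integers, not as decimals: minor version 17 > 8, so v11.17 > v11.8 (even though the decimal 11.17 < 11.8).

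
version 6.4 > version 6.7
False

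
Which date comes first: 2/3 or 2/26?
2/3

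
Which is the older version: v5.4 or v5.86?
v5.4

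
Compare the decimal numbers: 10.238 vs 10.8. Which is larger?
10.8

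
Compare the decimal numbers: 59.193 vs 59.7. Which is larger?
59.7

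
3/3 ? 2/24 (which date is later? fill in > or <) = >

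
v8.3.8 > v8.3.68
False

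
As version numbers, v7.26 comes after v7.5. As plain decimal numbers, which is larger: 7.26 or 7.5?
7.5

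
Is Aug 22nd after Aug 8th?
Yes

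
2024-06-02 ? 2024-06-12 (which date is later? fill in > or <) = <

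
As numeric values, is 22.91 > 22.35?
True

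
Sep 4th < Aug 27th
False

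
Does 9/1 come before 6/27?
No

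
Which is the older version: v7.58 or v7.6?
v7.6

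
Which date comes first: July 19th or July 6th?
July 6th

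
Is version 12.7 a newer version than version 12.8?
No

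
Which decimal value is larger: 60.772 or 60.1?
60.772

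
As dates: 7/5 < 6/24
False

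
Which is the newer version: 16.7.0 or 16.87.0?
16.87.0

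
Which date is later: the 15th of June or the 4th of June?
the 15th of June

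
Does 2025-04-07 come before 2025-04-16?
Yes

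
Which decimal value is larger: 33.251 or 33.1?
33.251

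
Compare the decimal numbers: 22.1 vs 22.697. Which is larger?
22.697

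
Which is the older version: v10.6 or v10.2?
v10.2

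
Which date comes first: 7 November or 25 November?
7 November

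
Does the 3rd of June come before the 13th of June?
Yes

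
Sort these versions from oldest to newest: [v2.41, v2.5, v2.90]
[v2.5, v2.41, v2.90]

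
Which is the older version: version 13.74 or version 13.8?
version 13.8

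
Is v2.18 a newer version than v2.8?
Yes. Version numbers are compared segment by segment as integers, not as decimals: minor version 18 > 8, so v2.18 > v2.8 (even though the decimal 2.18 < 2.8).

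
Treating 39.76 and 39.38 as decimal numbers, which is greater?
39.76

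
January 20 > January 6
True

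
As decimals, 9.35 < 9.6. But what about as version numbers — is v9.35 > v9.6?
True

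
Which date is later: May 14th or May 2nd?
May 14th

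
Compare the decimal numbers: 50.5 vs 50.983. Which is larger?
50.983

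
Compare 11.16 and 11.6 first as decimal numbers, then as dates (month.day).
As decimals: 11.16 < 11.6. As dates: 11/16 is later than 11/6 (day 16 > day 6).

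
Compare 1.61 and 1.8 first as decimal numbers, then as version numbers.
As decimals: 1.61 < 1.8. As versions: v1.61 > v1.8 (minor version 61 > 8).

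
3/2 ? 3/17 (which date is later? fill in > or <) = <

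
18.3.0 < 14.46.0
False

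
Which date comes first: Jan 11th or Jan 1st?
Jan 1st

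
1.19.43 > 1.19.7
True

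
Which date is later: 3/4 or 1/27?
3/4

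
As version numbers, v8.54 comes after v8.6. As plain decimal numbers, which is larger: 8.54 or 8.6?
8.6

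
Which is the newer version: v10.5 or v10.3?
v10.5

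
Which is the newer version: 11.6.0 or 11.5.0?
11.6.0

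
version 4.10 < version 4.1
False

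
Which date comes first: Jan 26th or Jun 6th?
Jan 26th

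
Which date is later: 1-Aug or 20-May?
1-Aug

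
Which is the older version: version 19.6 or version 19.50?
version 19.6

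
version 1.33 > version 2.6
False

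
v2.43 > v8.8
False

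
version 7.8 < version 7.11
True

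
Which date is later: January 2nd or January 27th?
January 27th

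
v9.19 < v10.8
True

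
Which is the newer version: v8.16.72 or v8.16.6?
v8.16.72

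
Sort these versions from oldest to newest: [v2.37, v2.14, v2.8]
[v2.8, v2.14, v2.37]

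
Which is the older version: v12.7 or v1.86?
v1.86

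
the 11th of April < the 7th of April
False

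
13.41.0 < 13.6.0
False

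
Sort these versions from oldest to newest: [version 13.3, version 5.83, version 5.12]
[version 5.12, version 5.83, version 13.3]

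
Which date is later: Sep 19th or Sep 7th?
Sep 19th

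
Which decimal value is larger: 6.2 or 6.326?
6.326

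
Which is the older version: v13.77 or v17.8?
v13.77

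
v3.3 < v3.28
True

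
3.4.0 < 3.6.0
True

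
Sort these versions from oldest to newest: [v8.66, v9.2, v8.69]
[v8.66, v8.69, v9.2]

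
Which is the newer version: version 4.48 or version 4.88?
version 4.88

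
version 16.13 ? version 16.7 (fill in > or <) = >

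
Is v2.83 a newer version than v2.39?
Yes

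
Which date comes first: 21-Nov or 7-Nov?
7-Nov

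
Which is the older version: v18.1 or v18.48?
v18.1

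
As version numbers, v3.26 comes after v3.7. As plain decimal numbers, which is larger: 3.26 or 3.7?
3.7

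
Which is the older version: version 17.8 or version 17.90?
version 17.8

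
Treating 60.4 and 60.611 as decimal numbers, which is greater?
60.611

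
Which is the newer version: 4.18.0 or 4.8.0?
4.18.0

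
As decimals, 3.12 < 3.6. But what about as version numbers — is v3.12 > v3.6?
True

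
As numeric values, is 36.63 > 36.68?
False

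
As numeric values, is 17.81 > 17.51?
True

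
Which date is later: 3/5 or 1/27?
3/5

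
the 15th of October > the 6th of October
True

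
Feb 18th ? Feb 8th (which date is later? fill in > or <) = >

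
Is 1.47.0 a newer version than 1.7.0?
Yes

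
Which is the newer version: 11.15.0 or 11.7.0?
11.15.0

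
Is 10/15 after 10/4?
Yes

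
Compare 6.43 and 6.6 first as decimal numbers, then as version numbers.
As decimals: 6.43 < 6.6. As versions: v6.43 > v6.6 (minor version 43 > 6).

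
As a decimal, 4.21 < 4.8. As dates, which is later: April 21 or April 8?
April 21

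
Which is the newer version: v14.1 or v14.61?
v14.61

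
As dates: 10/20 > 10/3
True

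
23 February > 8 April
False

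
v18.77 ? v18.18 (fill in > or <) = >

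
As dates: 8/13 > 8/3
True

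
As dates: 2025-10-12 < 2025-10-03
False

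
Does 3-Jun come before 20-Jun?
Yes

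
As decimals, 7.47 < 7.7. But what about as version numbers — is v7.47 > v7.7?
True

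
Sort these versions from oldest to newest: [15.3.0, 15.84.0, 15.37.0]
[15.3.0, 15.37.0, 15.84.0]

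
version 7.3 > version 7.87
False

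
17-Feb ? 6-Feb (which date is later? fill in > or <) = >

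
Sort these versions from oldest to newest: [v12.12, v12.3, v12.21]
[v12.3, v12.12, v12.21]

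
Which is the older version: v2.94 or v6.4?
v2.94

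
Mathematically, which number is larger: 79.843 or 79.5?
79.843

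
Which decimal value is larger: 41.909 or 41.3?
41.909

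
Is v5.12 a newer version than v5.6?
Yes. Version numbers are compared segment by segment as integers, not as decimals: minor version 12 > 6, so v5.12 > v5.6 (even though the decimal 5.12 < 5.6).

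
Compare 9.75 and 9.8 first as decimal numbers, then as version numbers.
As decimals: 9.75 < 9.8. As versions: v9.75 > v9.8 (minor version 75 > 8).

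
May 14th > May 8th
True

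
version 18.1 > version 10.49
True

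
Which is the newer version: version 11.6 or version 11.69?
version 11.69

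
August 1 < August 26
True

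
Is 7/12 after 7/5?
Yes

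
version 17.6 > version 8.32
True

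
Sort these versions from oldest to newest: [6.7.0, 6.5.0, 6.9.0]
[6.5.0, 6.7.0, 6.9.0]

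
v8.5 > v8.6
False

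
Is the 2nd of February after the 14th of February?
No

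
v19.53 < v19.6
False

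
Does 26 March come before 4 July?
Yes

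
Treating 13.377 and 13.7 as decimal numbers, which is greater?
13.7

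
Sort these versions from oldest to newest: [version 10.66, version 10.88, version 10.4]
[version 10.4, version 10.66, version 10.88]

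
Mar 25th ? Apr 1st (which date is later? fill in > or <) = <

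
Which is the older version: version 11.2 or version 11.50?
version 11.2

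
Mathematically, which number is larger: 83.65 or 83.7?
83.7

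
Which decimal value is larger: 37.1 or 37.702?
37.702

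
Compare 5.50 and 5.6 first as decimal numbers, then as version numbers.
As decimals: 5.50 < 5.6. As versions: v5.50 > v5.6 (minor version 50 > 6).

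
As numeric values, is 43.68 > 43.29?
True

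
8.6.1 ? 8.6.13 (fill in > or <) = <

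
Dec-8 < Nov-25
False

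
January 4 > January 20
False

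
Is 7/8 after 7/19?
No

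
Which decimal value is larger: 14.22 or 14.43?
14.43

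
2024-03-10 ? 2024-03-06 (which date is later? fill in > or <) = >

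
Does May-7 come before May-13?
Yes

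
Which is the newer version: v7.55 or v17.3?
v17.3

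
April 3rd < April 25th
True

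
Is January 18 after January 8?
Yes. Day 18 comes after day 8 in January — this is a date comparison, not a decimal one (the decimal 1.18 would be smaller than 1.8).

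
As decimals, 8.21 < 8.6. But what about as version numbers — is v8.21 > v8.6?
True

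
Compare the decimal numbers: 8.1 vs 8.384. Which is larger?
8.384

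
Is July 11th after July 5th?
Yes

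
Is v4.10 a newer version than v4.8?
Yes. Version numbers are compared segment by segment as integers, not as decimals: minor version 10 > 8, so v4.10 > v4.8 (even though the decimal 4.10 < 4.8).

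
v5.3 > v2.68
True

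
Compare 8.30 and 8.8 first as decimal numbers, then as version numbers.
As decimals: 8.30 < 8.8. As versions: v8.30 > v8.8 (minor version 30 > 8).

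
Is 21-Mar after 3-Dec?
No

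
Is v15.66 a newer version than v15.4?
Yes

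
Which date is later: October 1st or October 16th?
October 16th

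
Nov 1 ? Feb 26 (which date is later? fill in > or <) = >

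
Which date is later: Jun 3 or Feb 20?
Jun 3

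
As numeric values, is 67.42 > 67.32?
True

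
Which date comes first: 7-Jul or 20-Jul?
7-Jul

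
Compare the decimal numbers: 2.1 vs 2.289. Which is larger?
2.289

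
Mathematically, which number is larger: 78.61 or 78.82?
78.82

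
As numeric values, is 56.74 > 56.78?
False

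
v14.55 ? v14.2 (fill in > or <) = >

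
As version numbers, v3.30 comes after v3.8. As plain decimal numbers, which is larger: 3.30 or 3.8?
3.8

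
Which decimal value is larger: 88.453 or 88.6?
88.6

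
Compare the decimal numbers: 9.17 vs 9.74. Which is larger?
9.74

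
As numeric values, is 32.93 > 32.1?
True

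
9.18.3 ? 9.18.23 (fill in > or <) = <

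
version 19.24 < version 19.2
False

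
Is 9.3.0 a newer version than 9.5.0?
No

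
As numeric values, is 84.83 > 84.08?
True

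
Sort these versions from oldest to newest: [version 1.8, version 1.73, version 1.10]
[version 1.8, version 1.10, version 1.73]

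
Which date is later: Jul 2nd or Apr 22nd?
Jul 2nd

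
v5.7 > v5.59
False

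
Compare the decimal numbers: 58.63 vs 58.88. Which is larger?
58.88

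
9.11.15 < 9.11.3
False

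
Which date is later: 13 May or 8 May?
13 May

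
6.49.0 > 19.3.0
False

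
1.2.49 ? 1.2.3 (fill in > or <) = >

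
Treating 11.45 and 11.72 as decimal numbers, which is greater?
11.72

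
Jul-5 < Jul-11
True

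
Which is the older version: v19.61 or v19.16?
v19.16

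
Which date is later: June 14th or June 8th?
June 14th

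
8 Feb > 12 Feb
False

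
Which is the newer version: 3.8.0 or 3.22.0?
3.22.0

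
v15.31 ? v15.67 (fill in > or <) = <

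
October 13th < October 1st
False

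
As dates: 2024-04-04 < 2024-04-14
True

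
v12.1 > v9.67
True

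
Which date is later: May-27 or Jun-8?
Jun-8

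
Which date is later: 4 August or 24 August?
24 August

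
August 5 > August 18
False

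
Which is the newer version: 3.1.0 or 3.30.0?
3.30.0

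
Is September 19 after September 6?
Yes. Day 19 comes after day 6 in September — this is a date comparison, not a decimal one (the decimal 9.19 would be smaller than 9.6).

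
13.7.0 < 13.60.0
True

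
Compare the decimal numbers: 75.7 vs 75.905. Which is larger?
75.905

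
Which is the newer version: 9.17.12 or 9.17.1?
9.17.12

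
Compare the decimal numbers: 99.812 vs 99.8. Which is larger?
99.812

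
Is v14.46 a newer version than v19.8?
No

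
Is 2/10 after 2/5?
Yes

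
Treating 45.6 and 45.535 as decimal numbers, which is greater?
45.6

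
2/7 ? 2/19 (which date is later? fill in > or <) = <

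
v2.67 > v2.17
True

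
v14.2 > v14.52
False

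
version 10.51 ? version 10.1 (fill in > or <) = >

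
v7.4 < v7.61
True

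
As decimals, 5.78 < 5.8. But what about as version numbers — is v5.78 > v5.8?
True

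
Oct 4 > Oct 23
False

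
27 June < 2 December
True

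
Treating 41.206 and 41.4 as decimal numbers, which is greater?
41.4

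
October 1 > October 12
False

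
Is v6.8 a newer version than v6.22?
No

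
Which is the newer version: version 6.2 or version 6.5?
version 6.5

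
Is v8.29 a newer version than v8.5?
Yes. Version numbers are compared segment by segment as integers, not as decimals: minor version 29 > 5, so v8.29 > v8.5 (even though the decimal 8.29 < 8.5).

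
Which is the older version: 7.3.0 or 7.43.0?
7.3.0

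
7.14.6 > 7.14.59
False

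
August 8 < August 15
True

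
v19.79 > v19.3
True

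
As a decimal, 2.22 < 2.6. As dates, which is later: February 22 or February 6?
February 22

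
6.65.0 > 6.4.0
True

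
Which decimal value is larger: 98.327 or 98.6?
98.6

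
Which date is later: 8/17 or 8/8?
8/17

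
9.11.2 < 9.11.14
True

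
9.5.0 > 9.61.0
False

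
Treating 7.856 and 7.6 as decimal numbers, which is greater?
7.856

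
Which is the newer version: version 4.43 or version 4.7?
version 4.43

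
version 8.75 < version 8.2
False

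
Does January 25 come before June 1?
Yes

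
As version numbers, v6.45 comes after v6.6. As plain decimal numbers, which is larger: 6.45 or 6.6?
6.6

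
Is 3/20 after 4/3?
No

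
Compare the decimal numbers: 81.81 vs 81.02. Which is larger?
81.81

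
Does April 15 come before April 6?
No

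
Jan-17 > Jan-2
True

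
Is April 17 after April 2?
Yes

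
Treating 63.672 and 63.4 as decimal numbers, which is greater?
63.672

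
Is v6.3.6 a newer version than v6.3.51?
No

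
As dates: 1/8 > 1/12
False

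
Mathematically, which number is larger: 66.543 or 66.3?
66.543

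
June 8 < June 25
True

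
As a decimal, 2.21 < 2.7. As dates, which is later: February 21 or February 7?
February 21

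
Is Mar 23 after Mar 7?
Yes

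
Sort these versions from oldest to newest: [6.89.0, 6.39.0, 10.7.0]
[6.39.0, 6.89.0, 10.7.0]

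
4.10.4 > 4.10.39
False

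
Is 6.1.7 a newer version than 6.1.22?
No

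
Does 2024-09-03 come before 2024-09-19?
Yes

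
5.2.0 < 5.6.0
True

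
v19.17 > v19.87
False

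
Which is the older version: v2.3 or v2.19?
v2.3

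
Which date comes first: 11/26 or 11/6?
11/6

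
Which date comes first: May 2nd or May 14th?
May 2nd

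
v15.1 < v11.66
False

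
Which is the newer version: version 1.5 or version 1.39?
version 1.39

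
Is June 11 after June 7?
Yes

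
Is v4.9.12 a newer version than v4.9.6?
Yes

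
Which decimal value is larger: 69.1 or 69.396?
69.396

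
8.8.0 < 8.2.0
False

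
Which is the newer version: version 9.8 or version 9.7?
version 9.8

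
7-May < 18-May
True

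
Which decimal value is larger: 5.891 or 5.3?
5.891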